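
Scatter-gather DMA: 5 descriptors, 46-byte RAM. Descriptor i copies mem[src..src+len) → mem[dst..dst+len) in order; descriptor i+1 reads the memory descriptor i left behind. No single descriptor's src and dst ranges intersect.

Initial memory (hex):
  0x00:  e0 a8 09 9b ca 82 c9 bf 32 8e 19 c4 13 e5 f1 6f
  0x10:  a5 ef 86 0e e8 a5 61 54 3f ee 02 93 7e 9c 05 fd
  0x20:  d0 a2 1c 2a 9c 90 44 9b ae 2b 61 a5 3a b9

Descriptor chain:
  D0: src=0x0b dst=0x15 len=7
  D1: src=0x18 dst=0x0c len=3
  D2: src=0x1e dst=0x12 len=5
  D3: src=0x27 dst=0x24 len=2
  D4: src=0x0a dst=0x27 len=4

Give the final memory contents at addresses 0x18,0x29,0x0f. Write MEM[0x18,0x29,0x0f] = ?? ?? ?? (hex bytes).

MEM[0x18,0x29,0x0f] = f1 f1 6f

  after D0: wrote 7B at 0x15 = c413e5f16fa5ef
  after D1: wrote 3B at 0x0c = f16fa5
  after D2: wrote 5B at 0x12 = 05fdd0a21c
  after D3: wrote 2B at 0x24 = 9bae
  after D4: wrote 4B at 0x27 = 19c4f16f
query mem[0x18]=0xf1, mem[0x29]=0xf1, mem[0x0f]=0x6f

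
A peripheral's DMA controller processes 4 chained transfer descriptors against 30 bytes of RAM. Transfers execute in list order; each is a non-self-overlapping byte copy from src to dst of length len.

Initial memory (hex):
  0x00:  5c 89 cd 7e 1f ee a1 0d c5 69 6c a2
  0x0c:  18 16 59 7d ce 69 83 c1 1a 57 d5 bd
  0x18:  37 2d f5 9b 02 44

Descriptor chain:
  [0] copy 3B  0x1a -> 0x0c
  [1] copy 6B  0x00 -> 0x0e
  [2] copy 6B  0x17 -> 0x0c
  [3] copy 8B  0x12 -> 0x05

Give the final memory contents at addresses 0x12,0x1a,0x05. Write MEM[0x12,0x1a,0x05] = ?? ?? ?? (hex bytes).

MEM[0x12,0x1a,0x05] = 1f f5 1f

#0 dst[0x0c+3] := {0xf5,0x9b,0x02}
#1 dst[0x0e+6] := {0x5c,0x89,0xcd,0x7e,0x1f,0xee}
#2 dst[0x0c+6] := {0xbd,0x37,0x2d,0xf5,0x9b,0x02}
#3 dst[0x05+8] := {0x1f,0xee,0x1a,0x57,0xd5,0xbd,0x37,0x2d}
query mem[0x12]=0x1f, mem[0x1a]=0xf5, mem[0x05]=0x1f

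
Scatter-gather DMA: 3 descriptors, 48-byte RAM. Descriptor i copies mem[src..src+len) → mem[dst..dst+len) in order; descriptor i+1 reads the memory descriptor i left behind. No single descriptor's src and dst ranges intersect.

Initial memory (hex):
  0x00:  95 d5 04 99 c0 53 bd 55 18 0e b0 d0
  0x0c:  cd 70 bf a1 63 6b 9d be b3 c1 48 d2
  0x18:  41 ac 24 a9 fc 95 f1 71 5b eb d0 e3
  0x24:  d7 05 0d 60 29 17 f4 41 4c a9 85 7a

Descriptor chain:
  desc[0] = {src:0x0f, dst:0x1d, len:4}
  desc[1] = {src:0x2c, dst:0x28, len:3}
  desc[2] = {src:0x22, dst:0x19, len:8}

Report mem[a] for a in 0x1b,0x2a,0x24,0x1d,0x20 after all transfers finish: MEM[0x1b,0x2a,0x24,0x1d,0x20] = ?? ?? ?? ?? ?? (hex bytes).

MEM[0x1b,0x2a,0x24,0x1d,0x20] = d7 85 d7 0d a9

D0: mem[0x1d..0x20] <- [a1 63 6b 9d]
D1: mem[0x28..0x2a] <- [4c a9 85]
D2: mem[0x19..0x20] <- [d0 e3 d7 05 0d 60 4c a9]
query mem[0x1b]=0xd7, mem[0x2a]=0x85, mem[0x24]=0xd7, mem[0x1d]=0x0d, mem[0x20]=0xa9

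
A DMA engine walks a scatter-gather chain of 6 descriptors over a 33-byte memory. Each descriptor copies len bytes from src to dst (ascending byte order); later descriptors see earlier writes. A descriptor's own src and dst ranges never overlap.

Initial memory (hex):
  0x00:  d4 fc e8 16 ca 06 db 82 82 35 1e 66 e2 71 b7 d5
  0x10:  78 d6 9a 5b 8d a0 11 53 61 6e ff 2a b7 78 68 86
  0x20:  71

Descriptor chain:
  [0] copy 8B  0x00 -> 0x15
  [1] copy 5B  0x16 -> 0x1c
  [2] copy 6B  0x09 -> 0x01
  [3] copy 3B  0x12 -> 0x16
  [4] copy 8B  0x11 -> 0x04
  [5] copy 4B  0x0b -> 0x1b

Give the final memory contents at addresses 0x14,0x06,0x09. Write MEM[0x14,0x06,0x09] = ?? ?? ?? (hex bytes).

D0: mem[0x15..0x1c] <- [d4 fc e8 16 ca 06 db 82]
D1: mem[0x1c..0x20] <- [fc e8 16 ca 06]
D2: mem[0x01..0x06] <- [35 1e 66 e2 71 b7]
D3: mem[0x16..0x18] <- [9a 5b 8d]
D4: mem[0x04..0x0b] <- [d6 9a 5b 8d d4 9a 5b 8d]
D5: mem[0x1b..0x1e] <- [8d e2 71 b7]
query mem[0x14]=0x8d, mem[0x06]=0x5b, mem[0x09]=0x9a

MEM[0x14,0x06,0x09] = 8d 5b 9a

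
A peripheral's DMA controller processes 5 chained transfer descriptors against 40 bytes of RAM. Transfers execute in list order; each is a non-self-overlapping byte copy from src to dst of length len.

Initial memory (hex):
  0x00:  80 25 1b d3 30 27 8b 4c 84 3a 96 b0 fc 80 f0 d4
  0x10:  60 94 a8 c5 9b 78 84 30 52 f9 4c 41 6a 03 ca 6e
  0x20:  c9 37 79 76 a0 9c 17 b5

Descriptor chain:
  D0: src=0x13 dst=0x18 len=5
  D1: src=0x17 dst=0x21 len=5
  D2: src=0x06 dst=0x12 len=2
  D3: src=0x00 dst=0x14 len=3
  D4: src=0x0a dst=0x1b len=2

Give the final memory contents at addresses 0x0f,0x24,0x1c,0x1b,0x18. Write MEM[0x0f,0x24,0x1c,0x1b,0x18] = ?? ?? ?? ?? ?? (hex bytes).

MEM[0x0f,0x24,0x1c,0x1b,0x18] = d4 78 b0 96 c5

  after D0: wrote 5B at 0x18 = c59b788430
  after D1: wrote 5B at 0x21 = 30c59b7884
  after D2: wrote 2B at 0x12 = 8b4c
  after D3: wrote 3B at 0x14 = 80251b
  after D4: wrote 2B at 0x1b = 96b0
query mem[0x0f]=0xd4, mem[0x24]=0x78, mem[0x1c]=0xb0, mem[0x1b]=0x96, mem[0x18]=0xc5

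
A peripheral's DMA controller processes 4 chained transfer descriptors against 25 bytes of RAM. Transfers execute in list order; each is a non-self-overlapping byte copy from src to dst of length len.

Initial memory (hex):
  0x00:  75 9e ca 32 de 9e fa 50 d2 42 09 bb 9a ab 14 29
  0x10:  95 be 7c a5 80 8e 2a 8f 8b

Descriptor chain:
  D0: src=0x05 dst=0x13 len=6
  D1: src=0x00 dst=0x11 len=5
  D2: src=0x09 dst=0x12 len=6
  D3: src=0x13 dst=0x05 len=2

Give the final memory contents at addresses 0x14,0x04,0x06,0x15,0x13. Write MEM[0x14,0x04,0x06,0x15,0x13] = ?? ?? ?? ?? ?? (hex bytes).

D0: mem[0x13..0x18] <- [9e fa 50 d2 42 09]
D1: mem[0x11..0x15] <- [75 9e ca 32 de]
D2: mem[0x12..0x17] <- [42 09 bb 9a ab 14]
D3: mem[0x05..0x06] <- [09 bb]
query mem[0x14]=0xbb, mem[0x04]=0xde, mem[0x06]=0xbb, mem[0x15]=0x9a, mem[0x13]=0x09

MEM[0x14,0x04,0x06,0x15,0x13] = bb de bb 9a 09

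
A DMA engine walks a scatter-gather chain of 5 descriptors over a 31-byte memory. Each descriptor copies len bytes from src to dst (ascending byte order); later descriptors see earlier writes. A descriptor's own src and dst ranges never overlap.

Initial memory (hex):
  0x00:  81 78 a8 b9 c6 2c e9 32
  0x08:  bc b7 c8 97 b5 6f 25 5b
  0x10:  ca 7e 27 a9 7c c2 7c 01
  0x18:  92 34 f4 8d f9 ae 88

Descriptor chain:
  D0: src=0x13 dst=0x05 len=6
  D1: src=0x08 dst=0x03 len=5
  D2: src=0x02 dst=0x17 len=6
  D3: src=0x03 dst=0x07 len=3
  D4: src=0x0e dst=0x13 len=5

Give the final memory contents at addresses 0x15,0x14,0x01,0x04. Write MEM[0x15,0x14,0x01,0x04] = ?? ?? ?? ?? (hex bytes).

[0] 0x13->0x05 len=6 : a9 7c c2 7c 01 92
[1] 0x08->0x03 len=5 : 7c 01 92 97 b5
[2] 0x02->0x17 len=6 : a8 7c 01 92 97 b5
[3] 0x03->0x07 len=3 : 7c 01 92
[4] 0x0e->0x13 len=5 : 25 5b ca 7e 27
query mem[0x15]=0xca, mem[0x14]=0x5b, mem[0x01]=0x78, mem[0x04]=0x01

MEM[0x15,0x14,0x01,0x04] = ca 5b 78 01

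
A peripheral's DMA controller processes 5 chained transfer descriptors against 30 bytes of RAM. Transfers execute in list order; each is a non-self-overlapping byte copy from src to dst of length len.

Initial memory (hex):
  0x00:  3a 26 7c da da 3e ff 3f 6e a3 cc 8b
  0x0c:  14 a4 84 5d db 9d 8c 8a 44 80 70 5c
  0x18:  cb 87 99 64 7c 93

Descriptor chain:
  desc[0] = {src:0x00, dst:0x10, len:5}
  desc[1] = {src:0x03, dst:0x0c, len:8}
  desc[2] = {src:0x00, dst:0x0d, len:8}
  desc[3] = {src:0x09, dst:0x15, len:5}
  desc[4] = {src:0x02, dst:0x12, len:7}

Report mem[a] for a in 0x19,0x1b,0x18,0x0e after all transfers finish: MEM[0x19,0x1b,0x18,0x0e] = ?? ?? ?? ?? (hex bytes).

[0] 0x00->0x10 len=5 : 3a 26 7c da da
[1] 0x03->0x0c len=8 : da da 3e ff 3f 6e a3 cc
[2] 0x00->0x0d len=8 : 3a 26 7c da da 3e ff 3f
[3] 0x09->0x15 len=5 : a3 cc 8b da 3a
[4] 0x02->0x12 len=7 : 7c da da 3e ff 3f 6e
query mem[0x19]=0x3a, mem[0x1b]=0x64, mem[0x18]=0x6e, mem[0x0e]=0x26

MEM[0x19,0x1b,0x18,0x0e] = 3a 64 6e 26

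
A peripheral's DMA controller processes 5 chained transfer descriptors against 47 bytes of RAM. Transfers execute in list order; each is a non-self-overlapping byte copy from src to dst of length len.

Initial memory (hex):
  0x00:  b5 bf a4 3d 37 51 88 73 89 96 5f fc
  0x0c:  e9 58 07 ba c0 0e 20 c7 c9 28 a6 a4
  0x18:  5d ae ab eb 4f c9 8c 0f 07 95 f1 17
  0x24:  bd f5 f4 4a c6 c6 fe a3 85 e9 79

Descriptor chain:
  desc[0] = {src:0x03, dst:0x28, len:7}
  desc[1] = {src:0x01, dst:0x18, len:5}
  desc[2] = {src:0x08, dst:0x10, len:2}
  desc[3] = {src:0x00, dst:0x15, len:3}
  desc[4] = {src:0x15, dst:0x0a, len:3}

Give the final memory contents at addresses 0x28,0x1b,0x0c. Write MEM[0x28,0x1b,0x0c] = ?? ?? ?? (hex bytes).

MEM[0x28,0x1b,0x0c] = 3d 37 a4

[0] 0x03->0x28 len=7 : 3d 37 51 88 73 89 96
[1] 0x01->0x18 len=5 : bf a4 3d 37 51
[2] 0x08->0x10 len=2 : 89 96
[3] 0x00->0x15 len=3 : b5 bf a4
[4] 0x15->0x0a len=3 : b5 bf a4
query mem[0x28]=0x3d, mem[0x1b]=0x37, mem[0x0c]=0xa4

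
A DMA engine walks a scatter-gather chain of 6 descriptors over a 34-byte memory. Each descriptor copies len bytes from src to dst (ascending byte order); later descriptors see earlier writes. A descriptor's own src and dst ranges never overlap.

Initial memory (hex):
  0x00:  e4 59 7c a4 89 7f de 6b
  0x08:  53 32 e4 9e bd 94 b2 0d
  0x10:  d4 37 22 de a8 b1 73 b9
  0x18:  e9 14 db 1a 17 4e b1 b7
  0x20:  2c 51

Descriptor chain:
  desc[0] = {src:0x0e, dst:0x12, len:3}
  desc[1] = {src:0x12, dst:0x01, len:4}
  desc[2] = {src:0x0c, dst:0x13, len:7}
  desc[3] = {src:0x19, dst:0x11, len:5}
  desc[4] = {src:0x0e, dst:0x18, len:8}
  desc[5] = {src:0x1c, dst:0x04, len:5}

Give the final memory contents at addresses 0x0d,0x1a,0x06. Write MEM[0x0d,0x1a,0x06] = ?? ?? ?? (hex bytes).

MEM[0x0d,0x1a,0x06] = 94 d4 17

D0: mem[0x12..0x14] <- [b2 0d d4]
D1: mem[0x01..0x04] <- [b2 0d d4 b1]
D2: mem[0x13..0x19] <- [bd 94 b2 0d d4 37 b2]
D3: mem[0x11..0x15] <- [b2 db 1a 17 4e]
D4: mem[0x18..0x1f] <- [b2 0d d4 b2 db 1a 17 4e]
D5: mem[0x04..0x08] <- [db 1a 17 4e 2c]
query mem[0x0d]=0x94, mem[0x1a]=0xd4, mem[0x06]=0x17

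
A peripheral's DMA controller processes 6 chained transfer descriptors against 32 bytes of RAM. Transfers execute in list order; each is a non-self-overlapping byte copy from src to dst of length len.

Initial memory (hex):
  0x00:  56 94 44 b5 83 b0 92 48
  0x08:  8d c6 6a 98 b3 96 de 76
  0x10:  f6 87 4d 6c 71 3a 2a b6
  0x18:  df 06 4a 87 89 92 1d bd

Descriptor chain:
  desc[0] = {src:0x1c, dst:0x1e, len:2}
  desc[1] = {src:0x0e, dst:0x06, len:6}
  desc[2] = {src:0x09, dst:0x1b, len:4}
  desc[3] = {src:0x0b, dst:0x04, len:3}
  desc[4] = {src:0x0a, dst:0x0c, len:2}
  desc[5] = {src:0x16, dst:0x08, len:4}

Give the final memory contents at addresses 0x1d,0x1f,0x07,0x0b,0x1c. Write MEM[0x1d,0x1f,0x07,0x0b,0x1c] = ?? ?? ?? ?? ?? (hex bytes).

MEM[0x1d,0x1f,0x07,0x0b,0x1c] = 6c 92 76 06 4d

[0] 0x1c->0x1e len=2 : 89 92
[1] 0x0e->0x06 len=6 : de 76 f6 87 4d 6c
[2] 0x09->0x1b len=4 : 87 4d 6c b3
[3] 0x0b->0x04 len=3 : 6c b3 96
[4] 0x0a->0x0c len=2 : 4d 6c
[5] 0x16->0x08 len=4 : 2a b6 df 06
query mem[0x1d]=0x6c, mem[0x1f]=0x92, mem[0x07]=0x76, mem[0x0b]=0x06, mem[0x1c]=0x4d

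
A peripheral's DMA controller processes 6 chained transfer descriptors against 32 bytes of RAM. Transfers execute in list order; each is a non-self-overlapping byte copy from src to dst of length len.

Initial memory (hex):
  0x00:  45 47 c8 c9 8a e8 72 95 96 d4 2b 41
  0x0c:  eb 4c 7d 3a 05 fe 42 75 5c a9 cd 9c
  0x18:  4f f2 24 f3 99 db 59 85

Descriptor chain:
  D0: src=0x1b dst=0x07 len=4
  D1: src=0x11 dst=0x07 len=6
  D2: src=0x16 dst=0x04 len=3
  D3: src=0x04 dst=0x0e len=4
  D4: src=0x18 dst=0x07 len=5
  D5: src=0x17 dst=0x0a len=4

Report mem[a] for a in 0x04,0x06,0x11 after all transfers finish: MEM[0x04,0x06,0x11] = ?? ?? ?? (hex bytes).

  after D0: wrote 4B at 0x07 = f399db59
  after D1: wrote 6B at 0x07 = fe42755ca9cd
  after D2: wrote 3B at 0x04 = cd9c4f
  after D3: wrote 4B at 0x0e = cd9c4ffe
  after D4: wrote 5B at 0x07 = 4ff224f399
  after D5: wrote 4B at 0x0a = 9c4ff224
query mem[0x04]=0xcd, mem[0x06]=0x4f, mem[0x11]=0xfe

MEM[0x04,0x06,0x11] = cd 4f fe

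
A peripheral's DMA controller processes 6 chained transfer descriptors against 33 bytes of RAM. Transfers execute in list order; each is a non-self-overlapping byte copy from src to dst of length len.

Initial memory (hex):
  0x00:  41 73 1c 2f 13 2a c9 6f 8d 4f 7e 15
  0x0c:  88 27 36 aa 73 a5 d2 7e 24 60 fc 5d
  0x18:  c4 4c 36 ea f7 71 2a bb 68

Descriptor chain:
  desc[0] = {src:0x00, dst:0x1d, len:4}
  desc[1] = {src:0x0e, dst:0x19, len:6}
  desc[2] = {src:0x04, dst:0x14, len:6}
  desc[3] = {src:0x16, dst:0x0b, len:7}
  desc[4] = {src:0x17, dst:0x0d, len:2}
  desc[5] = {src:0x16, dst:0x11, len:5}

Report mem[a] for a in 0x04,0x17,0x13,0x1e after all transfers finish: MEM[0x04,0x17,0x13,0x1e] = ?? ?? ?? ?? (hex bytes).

#0 dst[0x1d+4] := {0x41,0x73,0x1c,0x2f}
#1 dst[0x19+6] := {0x36,0xaa,0x73,0xa5,0xd2,0x7e}
#2 dst[0x14+6] := {0x13,0x2a,0xc9,0x6f,0x8d,0x4f}
#3 dst[0x0b+7] := {0xc9,0x6f,0x8d,0x4f,0xaa,0x73,0xa5}
#4 dst[0x0d+2] := {0x6f,0x8d}
#5 dst[0x11+5] := {0xc9,0x6f,0x8d,0x4f,0xaa}
query mem[0x04]=0x13, mem[0x17]=0x6f, mem[0x13]=0x8d, mem[0x1e]=0x7e

MEM[0x04,0x17,0x13,0x1e] = 13 6f 8d 7e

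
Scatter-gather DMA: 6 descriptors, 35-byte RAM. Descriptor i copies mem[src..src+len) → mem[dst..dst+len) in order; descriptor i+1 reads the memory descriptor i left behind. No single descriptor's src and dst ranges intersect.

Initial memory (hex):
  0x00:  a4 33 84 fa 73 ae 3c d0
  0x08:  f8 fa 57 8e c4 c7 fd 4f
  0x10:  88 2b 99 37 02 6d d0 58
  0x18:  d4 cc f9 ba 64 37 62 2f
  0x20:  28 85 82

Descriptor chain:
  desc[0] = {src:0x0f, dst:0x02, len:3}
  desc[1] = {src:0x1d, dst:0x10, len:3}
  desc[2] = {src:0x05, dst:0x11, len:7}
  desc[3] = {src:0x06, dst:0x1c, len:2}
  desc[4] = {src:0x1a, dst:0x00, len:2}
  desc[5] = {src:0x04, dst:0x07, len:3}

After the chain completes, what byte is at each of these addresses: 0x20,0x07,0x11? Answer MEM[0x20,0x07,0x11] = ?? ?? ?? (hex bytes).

MEM[0x20,0x07,0x11] = 28 2b ae

  after D0: wrote 3B at 0x02 = 4f882b
  after D1: wrote 3B at 0x10 = 37622f
  after D2: wrote 7B at 0x11 = ae3cd0f8fa578e
  after D3: wrote 2B at 0x1c = 3cd0
  after D4: wrote 2B at 0x00 = f9ba
  after D5: wrote 3B at 0x07 = 2bae3c
query mem[0x20]=0x28, mem[0x07]=0x2b, mem[0x11]=0xae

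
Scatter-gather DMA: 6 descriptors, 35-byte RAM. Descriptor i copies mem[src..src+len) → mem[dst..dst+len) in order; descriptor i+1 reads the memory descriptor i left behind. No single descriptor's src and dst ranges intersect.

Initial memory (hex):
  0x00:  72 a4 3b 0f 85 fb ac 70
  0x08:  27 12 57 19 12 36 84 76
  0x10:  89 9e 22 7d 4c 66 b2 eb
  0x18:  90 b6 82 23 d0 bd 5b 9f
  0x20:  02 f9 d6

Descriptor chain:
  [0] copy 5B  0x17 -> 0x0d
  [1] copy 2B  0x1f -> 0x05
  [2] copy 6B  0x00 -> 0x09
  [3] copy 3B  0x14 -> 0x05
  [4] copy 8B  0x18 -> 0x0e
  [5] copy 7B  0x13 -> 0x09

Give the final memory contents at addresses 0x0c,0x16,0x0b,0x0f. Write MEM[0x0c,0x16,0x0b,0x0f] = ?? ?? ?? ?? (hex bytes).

MEM[0x0c,0x16,0x0b,0x0f] = b2 b2 9f b6

#0 dst[0x0d+5] := {0xeb,0x90,0xb6,0x82,0x23}
#1 dst[0x05+2] := {0x9f,0x02}
#2 dst[0x09+6] := {0x72,0xa4,0x3b,0x0f,0x85,0x9f}
#3 dst[0x05+3] := {0x4c,0x66,0xb2}
#4 dst[0x0e+8] := {0x90,0xb6,0x82,0x23,0xd0,0xbd,0x5b,0x9f}
#5 dst[0x09+7] := {0xbd,0x5b,0x9f,0xb2,0xeb,0x90,0xb6}
query mem[0x0c]=0xb2, mem[0x16]=0xb2, mem[0x0b]=0x9f, mem[0x0f]=0xb6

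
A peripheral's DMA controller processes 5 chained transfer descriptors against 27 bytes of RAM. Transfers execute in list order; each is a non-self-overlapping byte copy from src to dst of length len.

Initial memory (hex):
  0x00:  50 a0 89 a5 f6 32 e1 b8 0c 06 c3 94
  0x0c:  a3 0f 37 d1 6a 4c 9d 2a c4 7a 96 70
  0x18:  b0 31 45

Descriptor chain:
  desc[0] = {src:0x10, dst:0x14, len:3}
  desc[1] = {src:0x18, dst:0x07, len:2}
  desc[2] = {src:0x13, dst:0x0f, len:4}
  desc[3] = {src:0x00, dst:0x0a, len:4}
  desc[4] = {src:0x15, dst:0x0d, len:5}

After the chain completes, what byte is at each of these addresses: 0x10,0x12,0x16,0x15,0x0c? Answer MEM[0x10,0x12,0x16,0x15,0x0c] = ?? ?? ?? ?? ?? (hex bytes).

MEM[0x10,0x12,0x16,0x15,0x0c] = b0 9d 9d 4c 89

  after D0: wrote 3B at 0x14 = 6a4c9d
  after D1: wrote 2B at 0x07 = b031
  after D2: wrote 4B at 0x0f = 2a6a4c9d
  after D3: wrote 4B at 0x0a = 50a089a5
  after D4: wrote 5B at 0x0d = 4c9d70b031
query mem[0x10]=0xb0, mem[0x12]=0x9d, mem[0x16]=0x9d, mem[0x15]=0x4c, mem[0x0c]=0x89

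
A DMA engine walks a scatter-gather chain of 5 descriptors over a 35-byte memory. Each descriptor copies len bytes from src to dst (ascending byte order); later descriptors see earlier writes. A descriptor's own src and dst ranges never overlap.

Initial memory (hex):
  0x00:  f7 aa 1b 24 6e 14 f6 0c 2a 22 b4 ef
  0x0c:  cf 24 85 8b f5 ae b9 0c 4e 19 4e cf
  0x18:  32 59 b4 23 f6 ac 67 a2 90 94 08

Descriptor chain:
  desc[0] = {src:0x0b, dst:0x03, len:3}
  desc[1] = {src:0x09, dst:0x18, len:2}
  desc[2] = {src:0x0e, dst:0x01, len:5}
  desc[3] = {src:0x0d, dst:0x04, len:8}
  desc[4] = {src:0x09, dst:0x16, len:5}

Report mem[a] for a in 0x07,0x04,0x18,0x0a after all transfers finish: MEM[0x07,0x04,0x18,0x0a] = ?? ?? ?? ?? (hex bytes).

#0 dst[0x03+3] := {0xef,0xcf,0x24}
#1 dst[0x18+2] := {0x22,0xb4}
#2 dst[0x01+5] := {0x85,0x8b,0xf5,0xae,0xb9}
#3 dst[0x04+8] := {0x24,0x85,0x8b,0xf5,0xae,0xb9,0x0c,0x4e}
#4 dst[0x16+5] := {0xb9,0x0c,0x4e,0xcf,0x24}
query mem[0x07]=0xf5, mem[0x04]=0x24, mem[0x18]=0x4e, mem[0x0a]=0x0c

MEM[0x07,0x04,0x18,0x0a] = f5 24 4e 0c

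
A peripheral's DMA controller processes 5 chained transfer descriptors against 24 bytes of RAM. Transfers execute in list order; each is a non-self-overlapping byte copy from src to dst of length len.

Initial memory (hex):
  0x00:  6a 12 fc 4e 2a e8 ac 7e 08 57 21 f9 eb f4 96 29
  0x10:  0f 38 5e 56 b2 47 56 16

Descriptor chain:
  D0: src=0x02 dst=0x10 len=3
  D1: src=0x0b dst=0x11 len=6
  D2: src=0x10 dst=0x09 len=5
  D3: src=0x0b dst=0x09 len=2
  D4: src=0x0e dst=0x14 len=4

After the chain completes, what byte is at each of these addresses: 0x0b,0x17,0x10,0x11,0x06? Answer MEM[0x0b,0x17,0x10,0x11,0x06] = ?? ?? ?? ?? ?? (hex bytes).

  after D0: wrote 3B at 0x10 = fc4e2a
  after D1: wrote 6B at 0x11 = f9ebf49629fc
  after D2: wrote 5B at 0x09 = fcf9ebf496
  after D3: wrote 2B at 0x09 = ebf4
  after D4: wrote 4B at 0x14 = 9629fcf9
query mem[0x0b]=0xeb, mem[0x17]=0xf9, mem[0x10]=0xfc, mem[0x11]=0xf9, mem[0x06]=0xac

MEM[0x0b,0x17,0x10,0x11,0x06] = eb f9 fc f9 ac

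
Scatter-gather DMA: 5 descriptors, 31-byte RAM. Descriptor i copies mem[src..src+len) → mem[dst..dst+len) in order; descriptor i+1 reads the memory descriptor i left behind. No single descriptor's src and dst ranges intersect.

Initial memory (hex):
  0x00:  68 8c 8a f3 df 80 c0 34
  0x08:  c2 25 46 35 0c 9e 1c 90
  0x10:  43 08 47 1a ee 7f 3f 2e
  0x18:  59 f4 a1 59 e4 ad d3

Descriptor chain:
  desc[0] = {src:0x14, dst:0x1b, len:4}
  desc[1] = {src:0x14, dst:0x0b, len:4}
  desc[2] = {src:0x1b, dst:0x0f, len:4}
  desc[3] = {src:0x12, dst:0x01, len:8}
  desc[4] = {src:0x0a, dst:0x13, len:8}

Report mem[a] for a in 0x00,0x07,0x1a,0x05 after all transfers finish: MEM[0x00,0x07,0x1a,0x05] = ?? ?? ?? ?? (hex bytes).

[0] 0x14->0x1b len=4 : ee 7f 3f 2e
[1] 0x14->0x0b len=4 : ee 7f 3f 2e
[2] 0x1b->0x0f len=4 : ee 7f 3f 2e
[3] 0x12->0x01 len=8 : 2e 1a ee 7f 3f 2e 59 f4
[4] 0x0a->0x13 len=8 : 46 ee 7f 3f 2e ee 7f 3f
query mem[0x00]=0x68, mem[0x07]=0x59, mem[0x1a]=0x3f, mem[0x05]=0x3f

MEM[0x00,0x07,0x1a,0x05] = 68 59 3f 3f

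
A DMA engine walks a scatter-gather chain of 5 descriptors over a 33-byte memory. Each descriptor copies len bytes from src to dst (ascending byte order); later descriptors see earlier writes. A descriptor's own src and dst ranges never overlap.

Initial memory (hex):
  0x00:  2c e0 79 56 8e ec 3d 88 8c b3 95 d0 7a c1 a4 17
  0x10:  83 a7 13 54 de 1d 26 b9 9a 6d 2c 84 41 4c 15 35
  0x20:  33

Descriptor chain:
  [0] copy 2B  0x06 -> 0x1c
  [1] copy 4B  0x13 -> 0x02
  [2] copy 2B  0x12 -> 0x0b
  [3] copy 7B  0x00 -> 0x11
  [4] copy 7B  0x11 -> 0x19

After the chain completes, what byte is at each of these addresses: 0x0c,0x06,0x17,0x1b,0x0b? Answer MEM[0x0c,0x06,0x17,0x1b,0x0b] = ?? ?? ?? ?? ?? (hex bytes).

D0: mem[0x1c..0x1d] <- [3d 88]
D1: mem[0x02..0x05] <- [54 de 1d 26]
D2: mem[0x0b..0x0c] <- [13 54]
D3: mem[0x11..0x17] <- [2c e0 54 de 1d 26 3d]
D4: mem[0x19..0x1f] <- [2c e0 54 de 1d 26 3d]
query mem[0x0c]=0x54, mem[0x06]=0x3d, mem[0x17]=0x3d, mem[0x1b]=0x54, mem[0x0b]=0x13

MEM[0x0c,0x06,0x17,0x1b,0x0b] = 54 3d 3d 54 13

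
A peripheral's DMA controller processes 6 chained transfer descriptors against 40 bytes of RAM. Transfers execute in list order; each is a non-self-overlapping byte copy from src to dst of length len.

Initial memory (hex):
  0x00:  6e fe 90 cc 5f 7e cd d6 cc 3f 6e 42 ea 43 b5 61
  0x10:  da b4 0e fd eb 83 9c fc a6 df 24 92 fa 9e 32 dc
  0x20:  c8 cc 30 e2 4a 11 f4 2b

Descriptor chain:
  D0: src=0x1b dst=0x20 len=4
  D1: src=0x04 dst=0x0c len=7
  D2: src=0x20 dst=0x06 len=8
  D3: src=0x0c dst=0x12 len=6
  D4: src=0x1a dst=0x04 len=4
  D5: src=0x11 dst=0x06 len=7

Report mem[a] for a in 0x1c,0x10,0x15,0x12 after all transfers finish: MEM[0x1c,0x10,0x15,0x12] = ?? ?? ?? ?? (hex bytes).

MEM[0x1c,0x10,0x15,0x12] = fa cc d6 f4

D0: mem[0x20..0x23] <- [92 fa 9e 32]
D1: mem[0x0c..0x12] <- [5f 7e cd d6 cc 3f 6e]
D2: mem[0x06..0x0d] <- [92 fa 9e 32 4a 11 f4 2b]
D3: mem[0x12..0x17] <- [f4 2b cd d6 cc 3f]
D4: mem[0x04..0x07] <- [24 92 fa 9e]
D5: mem[0x06..0x0c] <- [3f f4 2b cd d6 cc 3f]
query mem[0x1c]=0xfa, mem[0x10]=0xcc, mem[0x15]=0xd6, mem[0x12]=0xf4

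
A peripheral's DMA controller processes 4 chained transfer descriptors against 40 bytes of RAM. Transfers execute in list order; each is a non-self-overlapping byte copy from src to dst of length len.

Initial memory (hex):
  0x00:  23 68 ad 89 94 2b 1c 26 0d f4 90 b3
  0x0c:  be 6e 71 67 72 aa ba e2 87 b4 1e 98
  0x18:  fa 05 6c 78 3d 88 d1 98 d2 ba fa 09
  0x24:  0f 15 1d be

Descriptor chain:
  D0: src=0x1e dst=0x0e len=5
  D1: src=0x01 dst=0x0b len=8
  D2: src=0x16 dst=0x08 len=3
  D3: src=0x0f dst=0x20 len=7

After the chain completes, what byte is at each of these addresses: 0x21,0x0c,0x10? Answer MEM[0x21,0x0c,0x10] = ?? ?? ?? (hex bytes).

D0: mem[0x0e..0x12] <- [d1 98 d2 ba fa]
D1: mem[0x0b..0x12] <- [68 ad 89 94 2b 1c 26 0d]
D2: mem[0x08..0x0a] <- [1e 98 fa]
D3: mem[0x20..0x26] <- [2b 1c 26 0d e2 87 b4]
query mem[0x21]=0x1c, mem[0x0c]=0xad, mem[0x10]=0x1c

MEM[0x21,0x0c,0x10] = 1c ad 1c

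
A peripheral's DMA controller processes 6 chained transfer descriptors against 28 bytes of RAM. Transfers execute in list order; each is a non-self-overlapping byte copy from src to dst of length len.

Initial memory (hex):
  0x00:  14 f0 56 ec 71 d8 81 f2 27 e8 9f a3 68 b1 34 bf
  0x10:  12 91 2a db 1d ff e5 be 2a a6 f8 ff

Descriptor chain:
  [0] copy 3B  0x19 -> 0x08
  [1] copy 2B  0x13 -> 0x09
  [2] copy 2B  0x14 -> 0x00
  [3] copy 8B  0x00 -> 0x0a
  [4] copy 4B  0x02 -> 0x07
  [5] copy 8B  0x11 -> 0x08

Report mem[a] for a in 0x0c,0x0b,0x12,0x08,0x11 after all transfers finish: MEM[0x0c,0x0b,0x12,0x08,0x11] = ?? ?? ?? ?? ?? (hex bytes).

[0] 0x19->0x08 len=3 : a6 f8 ff
[1] 0x13->0x09 len=2 : db 1d
[2] 0x14->0x00 len=2 : 1d ff
[3] 0x00->0x0a len=8 : 1d ff 56 ec 71 d8 81 f2
[4] 0x02->0x07 len=4 : 56 ec 71 d8
[5] 0x11->0x08 len=8 : f2 2a db 1d ff e5 be 2a
query mem[0x0c]=0xff, mem[0x0b]=0x1d, mem[0x12]=0x2a, mem[0x08]=0xf2, mem[0x11]=0xf2

MEM[0x0c,0x0b,0x12,0x08,0x11] = ff 1d 2a f2 f2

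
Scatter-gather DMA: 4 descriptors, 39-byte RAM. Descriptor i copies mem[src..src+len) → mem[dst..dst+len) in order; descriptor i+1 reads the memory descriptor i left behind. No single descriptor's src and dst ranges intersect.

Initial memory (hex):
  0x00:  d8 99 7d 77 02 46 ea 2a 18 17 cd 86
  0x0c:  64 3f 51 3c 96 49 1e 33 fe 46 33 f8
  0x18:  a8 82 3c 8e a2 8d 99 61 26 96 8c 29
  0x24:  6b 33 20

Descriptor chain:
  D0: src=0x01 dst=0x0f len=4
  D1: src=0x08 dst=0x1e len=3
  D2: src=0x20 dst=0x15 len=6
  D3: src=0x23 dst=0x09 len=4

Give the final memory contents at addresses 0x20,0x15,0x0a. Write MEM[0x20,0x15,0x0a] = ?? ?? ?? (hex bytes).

MEM[0x20,0x15,0x0a] = cd cd 6b

#0 dst[0x0f+4] := {0x99,0x7d,0x77,0x02}
#1 dst[0x1e+3] := {0x18,0x17,0xcd}
#2 dst[0x15+6] := {0xcd,0x96,0x8c,0x29,0x6b,0x33}
#3 dst[0x09+4] := {0x29,0x6b,0x33,0x20}
query mem[0x20]=0xcd, mem[0x15]=0xcd, mem[0x0a]=0x6b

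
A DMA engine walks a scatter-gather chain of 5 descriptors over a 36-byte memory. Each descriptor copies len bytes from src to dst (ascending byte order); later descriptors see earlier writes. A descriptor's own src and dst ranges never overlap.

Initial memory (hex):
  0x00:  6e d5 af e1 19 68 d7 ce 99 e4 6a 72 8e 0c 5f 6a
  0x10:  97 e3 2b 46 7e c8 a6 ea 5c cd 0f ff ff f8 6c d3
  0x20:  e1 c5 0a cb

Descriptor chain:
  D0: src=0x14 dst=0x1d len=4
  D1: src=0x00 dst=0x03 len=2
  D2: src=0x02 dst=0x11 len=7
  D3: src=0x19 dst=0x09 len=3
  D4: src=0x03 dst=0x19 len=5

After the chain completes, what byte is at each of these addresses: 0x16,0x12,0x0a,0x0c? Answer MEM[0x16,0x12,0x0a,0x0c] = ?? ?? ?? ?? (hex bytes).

MEM[0x16,0x12,0x0a,0x0c] = ce 6e 0f 8e

#0 dst[0x1d+4] := {0x7e,0xc8,0xa6,0xea}
#1 dst[0x03+2] := {0x6e,0xd5}
#2 dst[0x11+7] := {0xaf,0x6e,0xd5,0x68,0xd7,0xce,0x99}
#3 dst[0x09+3] := {0xcd,0x0f,0xff}
#4 dst[0x19+5] := {0x6e,0xd5,0x68,0xd7,0xce}
query mem[0x16]=0xce, mem[0x12]=0x6e, mem[0x0a]=0x0f, mem[0x0c]=0x8e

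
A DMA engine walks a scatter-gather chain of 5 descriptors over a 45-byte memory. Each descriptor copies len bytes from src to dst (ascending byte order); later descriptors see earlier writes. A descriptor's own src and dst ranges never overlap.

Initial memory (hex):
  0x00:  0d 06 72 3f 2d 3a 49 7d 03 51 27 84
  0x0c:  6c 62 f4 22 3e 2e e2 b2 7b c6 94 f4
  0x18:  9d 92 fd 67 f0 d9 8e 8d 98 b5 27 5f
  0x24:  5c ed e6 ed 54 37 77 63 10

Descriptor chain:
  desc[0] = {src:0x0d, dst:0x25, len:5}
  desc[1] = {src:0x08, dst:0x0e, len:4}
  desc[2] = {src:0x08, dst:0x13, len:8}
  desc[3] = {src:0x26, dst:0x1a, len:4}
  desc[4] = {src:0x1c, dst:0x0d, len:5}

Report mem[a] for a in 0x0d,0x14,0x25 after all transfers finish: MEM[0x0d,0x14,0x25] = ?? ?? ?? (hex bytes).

[0] 0x0d->0x25 len=5 : 62 f4 22 3e 2e
[1] 0x08->0x0e len=4 : 03 51 27 84
[2] 0x08->0x13 len=8 : 03 51 27 84 6c 62 03 51
[3] 0x26->0x1a len=4 : f4 22 3e 2e
[4] 0x1c->0x0d len=5 : 3e 2e 8e 8d 98
query mem[0x0d]=0x3e, mem[0x14]=0x51, mem[0x25]=0x62

MEM[0x0d,0x14,0x25] = 3e 51 62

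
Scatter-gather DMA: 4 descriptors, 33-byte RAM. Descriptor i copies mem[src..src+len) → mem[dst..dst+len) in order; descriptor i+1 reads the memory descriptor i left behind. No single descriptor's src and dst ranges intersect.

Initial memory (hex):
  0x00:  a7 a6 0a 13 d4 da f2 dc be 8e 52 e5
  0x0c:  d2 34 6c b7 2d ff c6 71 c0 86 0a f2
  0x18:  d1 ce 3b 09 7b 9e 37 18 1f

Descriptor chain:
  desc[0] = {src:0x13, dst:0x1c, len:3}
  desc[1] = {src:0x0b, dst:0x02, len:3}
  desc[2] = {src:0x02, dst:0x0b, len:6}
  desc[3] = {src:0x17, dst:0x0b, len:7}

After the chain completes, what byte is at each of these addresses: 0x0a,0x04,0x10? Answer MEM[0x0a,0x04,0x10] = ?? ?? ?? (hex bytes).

MEM[0x0a,0x04,0x10] = 52 34 71

[0] 0x13->0x1c len=3 : 71 c0 86
[1] 0x0b->0x02 len=3 : e5 d2 34
[2] 0x02->0x0b len=6 : e5 d2 34 da f2 dc
[3] 0x17->0x0b len=7 : f2 d1 ce 3b 09 71 c0
query mem[0x0a]=0x52, mem[0x04]=0x34, mem[0x10]=0x71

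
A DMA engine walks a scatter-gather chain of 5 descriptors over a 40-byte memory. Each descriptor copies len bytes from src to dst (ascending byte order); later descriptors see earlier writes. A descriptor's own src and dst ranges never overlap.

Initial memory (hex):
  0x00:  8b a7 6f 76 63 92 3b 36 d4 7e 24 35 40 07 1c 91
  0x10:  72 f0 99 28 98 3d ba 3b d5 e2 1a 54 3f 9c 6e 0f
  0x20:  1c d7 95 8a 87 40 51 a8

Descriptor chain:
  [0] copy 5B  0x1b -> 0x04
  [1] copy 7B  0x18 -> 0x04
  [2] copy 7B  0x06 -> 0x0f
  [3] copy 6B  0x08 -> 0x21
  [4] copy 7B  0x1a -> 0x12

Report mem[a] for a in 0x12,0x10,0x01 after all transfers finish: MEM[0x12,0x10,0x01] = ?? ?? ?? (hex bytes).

  after D0: wrote 5B at 0x04 = 543f9c6e0f
  after D1: wrote 7B at 0x04 = d5e21a543f9c6e
  after D2: wrote 7B at 0x0f = 1a543f9c6e3540
  after D3: wrote 6B at 0x21 = 3f9c6e354007
  after D4: wrote 7B at 0x12 = 1a543f9c6e0f1c
query mem[0x12]=0x1a, mem[0x10]=0x54, mem[0x01]=0xa7

MEM[0x12,0x10,0x01] = 1a 54 a7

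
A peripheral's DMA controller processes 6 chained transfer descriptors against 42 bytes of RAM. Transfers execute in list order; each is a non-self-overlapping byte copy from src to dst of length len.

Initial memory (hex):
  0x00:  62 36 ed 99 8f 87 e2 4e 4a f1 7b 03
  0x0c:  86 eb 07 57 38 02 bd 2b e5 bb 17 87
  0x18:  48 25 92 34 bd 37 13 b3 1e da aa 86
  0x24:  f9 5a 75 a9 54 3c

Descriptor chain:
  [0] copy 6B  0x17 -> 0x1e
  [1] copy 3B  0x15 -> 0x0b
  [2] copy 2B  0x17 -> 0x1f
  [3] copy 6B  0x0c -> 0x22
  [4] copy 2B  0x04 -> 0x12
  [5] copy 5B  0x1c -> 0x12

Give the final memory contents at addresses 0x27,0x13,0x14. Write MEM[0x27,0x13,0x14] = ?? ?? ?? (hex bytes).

#0 dst[0x1e+6] := {0x87,0x48,0x25,0x92,0x34,0xbd}
#1 dst[0x0b+3] := {0xbb,0x17,0x87}
#2 dst[0x1f+2] := {0x87,0x48}
#3 dst[0x22+6] := {0x17,0x87,0x07,0x57,0x38,0x02}
#4 dst[0x12+2] := {0x8f,0x87}
#5 dst[0x12+5] := {0xbd,0x37,0x87,0x87,0x48}
query mem[0x27]=0x02, mem[0x13]=0x37, mem[0x14]=0x87

MEM[0x27,0x13,0x14] = 02 37 87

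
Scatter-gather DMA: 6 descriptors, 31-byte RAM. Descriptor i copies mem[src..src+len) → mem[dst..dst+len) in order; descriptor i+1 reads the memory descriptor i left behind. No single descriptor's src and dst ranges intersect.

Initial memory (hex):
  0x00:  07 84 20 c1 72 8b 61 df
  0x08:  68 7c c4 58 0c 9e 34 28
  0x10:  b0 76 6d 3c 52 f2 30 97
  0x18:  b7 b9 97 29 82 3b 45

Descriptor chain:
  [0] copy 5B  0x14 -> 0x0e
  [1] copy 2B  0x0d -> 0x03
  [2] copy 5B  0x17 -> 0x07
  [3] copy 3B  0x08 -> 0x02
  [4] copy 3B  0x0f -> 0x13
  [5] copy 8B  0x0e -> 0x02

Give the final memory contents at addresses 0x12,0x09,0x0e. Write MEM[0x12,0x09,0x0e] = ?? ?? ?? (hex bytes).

MEM[0x12,0x09,0x0e] = b7 97 52

  after D0: wrote 5B at 0x0e = 52f23097b7
  after D1: wrote 2B at 0x03 = 9e52
  after D2: wrote 5B at 0x07 = 97b7b99729
  after D3: wrote 3B at 0x02 = b7b997
  after D4: wrote 3B at 0x13 = f23097
  after D5: wrote 8B at 0x02 = 52f23097b7f23097
query mem[0x12]=0xb7, mem[0x09]=0x97, mem[0x0e]=0x52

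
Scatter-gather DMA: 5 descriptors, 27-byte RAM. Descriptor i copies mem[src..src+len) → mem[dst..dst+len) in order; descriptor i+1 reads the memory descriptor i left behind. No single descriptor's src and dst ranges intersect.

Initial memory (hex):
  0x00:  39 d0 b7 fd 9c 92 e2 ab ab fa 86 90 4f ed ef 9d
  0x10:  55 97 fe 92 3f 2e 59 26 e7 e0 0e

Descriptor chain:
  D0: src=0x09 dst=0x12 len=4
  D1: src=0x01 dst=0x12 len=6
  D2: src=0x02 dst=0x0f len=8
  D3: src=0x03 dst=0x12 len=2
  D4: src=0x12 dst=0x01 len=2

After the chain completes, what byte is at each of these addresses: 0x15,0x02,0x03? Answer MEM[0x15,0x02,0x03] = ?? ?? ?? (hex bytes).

MEM[0x15,0x02,0x03] = ab 9c fd

D0: mem[0x12..0x15] <- [fa 86 90 4f]
D1: mem[0x12..0x17] <- [d0 b7 fd 9c 92 e2]
D2: mem[0x0f..0x16] <- [b7 fd 9c 92 e2 ab ab fa]
D3: mem[0x12..0x13] <- [fd 9c]
D4: mem[0x01..0x02] <- [fd 9c]
query mem[0x15]=0xab, mem[0x02]=0x9c, mem[0x03]=0xfd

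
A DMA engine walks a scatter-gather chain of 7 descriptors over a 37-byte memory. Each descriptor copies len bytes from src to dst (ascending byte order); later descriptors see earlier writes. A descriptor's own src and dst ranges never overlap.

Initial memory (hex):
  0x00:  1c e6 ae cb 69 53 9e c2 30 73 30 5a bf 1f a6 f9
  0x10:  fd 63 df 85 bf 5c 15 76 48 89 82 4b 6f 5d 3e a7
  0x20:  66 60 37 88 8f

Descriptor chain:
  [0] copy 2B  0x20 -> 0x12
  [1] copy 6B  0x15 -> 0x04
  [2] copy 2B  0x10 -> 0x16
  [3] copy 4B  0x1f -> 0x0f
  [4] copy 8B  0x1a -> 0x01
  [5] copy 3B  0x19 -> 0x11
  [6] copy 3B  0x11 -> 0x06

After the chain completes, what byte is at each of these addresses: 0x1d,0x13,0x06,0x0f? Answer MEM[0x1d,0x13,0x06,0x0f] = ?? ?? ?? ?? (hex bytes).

MEM[0x1d,0x13,0x06,0x0f] = 5d 4b 89 a7

#0 dst[0x12+2] := {0x66,0x60}
#1 dst[0x04+6] := {0x5c,0x15,0x76,0x48,0x89,0x82}
#2 dst[0x16+2] := {0xfd,0x63}
#3 dst[0x0f+4] := {0xa7,0x66,0x60,0x37}
#4 dst[0x01+8] := {0x82,0x4b,0x6f,0x5d,0x3e,0xa7,0x66,0x60}
#5 dst[0x11+3] := {0x89,0x82,0x4b}
#6 dst[0x06+3] := {0x89,0x82,0x4b}
query mem[0x1d]=0x5d, mem[0x13]=0x4b, mem[0x06]=0x89, mem[0x0f]=0xa7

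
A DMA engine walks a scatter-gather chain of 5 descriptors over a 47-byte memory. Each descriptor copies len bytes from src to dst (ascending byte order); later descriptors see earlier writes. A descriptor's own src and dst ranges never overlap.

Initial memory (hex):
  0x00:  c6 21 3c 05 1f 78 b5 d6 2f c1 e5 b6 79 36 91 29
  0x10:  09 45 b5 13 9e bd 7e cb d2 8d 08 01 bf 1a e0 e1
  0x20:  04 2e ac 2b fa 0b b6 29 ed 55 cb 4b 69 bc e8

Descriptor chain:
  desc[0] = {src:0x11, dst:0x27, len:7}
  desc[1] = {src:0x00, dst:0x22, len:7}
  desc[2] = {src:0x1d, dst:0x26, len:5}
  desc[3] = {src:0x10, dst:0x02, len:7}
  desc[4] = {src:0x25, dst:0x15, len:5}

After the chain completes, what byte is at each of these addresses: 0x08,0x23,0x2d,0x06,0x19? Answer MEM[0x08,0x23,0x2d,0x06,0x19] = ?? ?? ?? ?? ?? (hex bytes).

MEM[0x08,0x23,0x2d,0x06,0x19] = 7e 21 cb 9e 04

D0: mem[0x27..0x2d] <- [45 b5 13 9e bd 7e cb]
D1: mem[0x22..0x28] <- [c6 21 3c 05 1f 78 b5]
D2: mem[0x26..0x2a] <- [1a e0 e1 04 2e]
D3: mem[0x02..0x08] <- [09 45 b5 13 9e bd 7e]
D4: mem[0x15..0x19] <- [05 1a e0 e1 04]
query mem[0x08]=0x7e, mem[0x23]=0x21, mem[0x2d]=0xcb, mem[0x06]=0x9e, mem[0x19]=0x04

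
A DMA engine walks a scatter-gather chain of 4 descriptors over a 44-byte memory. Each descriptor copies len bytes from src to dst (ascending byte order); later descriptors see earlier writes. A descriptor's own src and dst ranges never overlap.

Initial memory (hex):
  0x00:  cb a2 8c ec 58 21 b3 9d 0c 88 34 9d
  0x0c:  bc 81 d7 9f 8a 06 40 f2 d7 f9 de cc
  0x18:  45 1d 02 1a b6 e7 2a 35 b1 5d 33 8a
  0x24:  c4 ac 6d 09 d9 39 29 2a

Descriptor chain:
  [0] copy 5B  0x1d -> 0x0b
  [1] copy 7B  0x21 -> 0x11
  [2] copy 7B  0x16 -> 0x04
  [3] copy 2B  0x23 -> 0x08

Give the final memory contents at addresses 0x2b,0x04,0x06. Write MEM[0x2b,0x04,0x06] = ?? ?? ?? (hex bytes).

MEM[0x2b,0x04,0x06] = 2a 6d 45

D0: mem[0x0b..0x0f] <- [e7 2a 35 b1 5d]
D1: mem[0x11..0x17] <- [5d 33 8a c4 ac 6d 09]
D2: mem[0x04..0x0a] <- [6d 09 45 1d 02 1a b6]
D3: mem[0x08..0x09] <- [8a c4]
query mem[0x2b]=0x2a, mem[0x04]=0x6d, mem[0x06]=0x45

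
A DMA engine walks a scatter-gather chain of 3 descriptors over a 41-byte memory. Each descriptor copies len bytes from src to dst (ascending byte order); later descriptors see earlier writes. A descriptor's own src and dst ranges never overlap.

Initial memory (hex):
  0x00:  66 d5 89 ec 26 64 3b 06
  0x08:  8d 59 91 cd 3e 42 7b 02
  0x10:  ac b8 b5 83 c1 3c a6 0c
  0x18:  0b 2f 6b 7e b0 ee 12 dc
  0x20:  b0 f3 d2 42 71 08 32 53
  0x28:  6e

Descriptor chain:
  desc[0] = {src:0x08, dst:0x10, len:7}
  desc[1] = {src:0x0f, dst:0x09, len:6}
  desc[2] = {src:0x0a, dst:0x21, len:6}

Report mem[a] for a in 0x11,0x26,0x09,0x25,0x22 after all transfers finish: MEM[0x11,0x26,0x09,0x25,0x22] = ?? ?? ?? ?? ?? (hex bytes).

  after D0: wrote 7B at 0x10 = 8d5991cd3e427b
  after D1: wrote 6B at 0x09 = 028d5991cd3e
  after D2: wrote 6B at 0x21 = 8d5991cd3e02
query mem[0x11]=0x59, mem[0x26]=0x02, mem[0x09]=0x02, mem[0x25]=0x3e, mem[0x22]=0x59

MEM[0x11,0x26,0x09,0x25,0x22] = 59 02 02 3e 59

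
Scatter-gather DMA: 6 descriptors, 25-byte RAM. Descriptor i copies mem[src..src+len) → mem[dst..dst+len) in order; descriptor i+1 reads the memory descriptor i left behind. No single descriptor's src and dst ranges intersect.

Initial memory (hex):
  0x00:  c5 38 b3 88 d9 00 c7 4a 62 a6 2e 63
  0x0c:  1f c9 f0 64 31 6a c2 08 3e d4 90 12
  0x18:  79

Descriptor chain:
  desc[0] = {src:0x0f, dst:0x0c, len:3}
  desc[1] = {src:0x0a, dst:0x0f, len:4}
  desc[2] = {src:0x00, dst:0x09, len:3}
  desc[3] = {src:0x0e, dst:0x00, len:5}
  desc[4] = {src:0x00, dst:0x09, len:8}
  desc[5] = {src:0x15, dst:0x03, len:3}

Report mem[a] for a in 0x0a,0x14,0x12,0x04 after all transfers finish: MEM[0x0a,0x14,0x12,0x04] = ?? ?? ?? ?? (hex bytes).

MEM[0x0a,0x14,0x12,0x04] = 2e 3e 31 90

D0: mem[0x0c..0x0e] <- [64 31 6a]
D1: mem[0x0f..0x12] <- [2e 63 64 31]
D2: mem[0x09..0x0b] <- [c5 38 b3]
D3: mem[0x00..0x04] <- [6a 2e 63 64 31]
D4: mem[0x09..0x10] <- [6a 2e 63 64 31 00 c7 4a]
D5: mem[0x03..0x05] <- [d4 90 12]
query mem[0x0a]=0x2e, mem[0x14]=0x3e, mem[0x12]=0x31, mem[0x04]=0x90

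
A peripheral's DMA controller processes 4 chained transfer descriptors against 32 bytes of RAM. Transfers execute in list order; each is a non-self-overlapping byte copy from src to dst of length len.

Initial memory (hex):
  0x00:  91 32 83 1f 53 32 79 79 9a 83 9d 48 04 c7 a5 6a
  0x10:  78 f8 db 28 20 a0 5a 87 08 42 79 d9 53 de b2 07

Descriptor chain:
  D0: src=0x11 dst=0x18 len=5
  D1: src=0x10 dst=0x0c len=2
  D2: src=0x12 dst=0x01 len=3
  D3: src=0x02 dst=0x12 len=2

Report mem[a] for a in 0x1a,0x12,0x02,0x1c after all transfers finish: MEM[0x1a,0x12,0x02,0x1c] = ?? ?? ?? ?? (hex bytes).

MEM[0x1a,0x12,0x02,0x1c] = 28 28 28 a0

  after D0: wrote 5B at 0x18 = f8db2820a0
  after D1: wrote 2B at 0x0c = 78f8
  after D2: wrote 3B at 0x01 = db2820
  after D3: wrote 2B at 0x12 = 2820
query mem[0x1a]=0x28, mem[0x12]=0x28, mem[0x02]=0x28, mem[0x1c]=0xa0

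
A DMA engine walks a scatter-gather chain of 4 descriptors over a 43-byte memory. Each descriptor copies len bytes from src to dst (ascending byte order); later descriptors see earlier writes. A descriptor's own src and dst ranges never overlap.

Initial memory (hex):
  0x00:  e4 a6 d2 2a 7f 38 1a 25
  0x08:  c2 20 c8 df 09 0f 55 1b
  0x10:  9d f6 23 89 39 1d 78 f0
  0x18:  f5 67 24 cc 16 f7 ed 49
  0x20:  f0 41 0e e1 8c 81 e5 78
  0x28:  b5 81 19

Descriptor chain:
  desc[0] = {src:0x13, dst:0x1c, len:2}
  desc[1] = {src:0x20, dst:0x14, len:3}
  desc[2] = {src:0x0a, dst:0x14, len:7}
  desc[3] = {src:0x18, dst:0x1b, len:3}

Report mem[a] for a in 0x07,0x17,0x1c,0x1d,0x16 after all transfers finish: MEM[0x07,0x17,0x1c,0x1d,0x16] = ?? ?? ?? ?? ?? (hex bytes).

MEM[0x07,0x17,0x1c,0x1d,0x16] = 25 0f 1b 9d 09

#0 dst[0x1c+2] := {0x89,0x39}
#1 dst[0x14+3] := {0xf0,0x41,0x0e}
#2 dst[0x14+7] := {0xc8,0xdf,0x09,0x0f,0x55,0x1b,0x9d}
#3 dst[0x1b+3] := {0x55,0x1b,0x9d}
query mem[0x07]=0x25, mem[0x17]=0x0f, mem[0x1c]=0x1b, mem[0x1d]=0x9d, mem[0x16]=0x09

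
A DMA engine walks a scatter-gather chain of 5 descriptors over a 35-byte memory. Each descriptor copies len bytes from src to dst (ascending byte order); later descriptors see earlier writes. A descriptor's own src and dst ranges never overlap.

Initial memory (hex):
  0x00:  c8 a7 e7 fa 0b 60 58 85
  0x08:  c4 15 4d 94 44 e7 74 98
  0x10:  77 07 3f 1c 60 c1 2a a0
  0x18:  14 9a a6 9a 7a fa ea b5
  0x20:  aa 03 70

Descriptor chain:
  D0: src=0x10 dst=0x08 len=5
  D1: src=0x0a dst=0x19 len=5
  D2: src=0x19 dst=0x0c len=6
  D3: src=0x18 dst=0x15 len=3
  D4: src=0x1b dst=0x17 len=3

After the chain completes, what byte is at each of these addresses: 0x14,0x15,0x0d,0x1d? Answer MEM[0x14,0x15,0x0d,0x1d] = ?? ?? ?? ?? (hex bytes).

#0 dst[0x08+5] := {0x77,0x07,0x3f,0x1c,0x60}
#1 dst[0x19+5] := {0x3f,0x1c,0x60,0xe7,0x74}
#2 dst[0x0c+6] := {0x3f,0x1c,0x60,0xe7,0x74,0xea}
#3 dst[0x15+3] := {0x14,0x3f,0x1c}
#4 dst[0x17+3] := {0x60,0xe7,0x74}
query mem[0x14]=0x60, mem[0x15]=0x14, mem[0x0d]=0x1c, mem[0x1d]=0x74

MEM[0x14,0x15,0x0d,0x1d] = 60 14 1c 74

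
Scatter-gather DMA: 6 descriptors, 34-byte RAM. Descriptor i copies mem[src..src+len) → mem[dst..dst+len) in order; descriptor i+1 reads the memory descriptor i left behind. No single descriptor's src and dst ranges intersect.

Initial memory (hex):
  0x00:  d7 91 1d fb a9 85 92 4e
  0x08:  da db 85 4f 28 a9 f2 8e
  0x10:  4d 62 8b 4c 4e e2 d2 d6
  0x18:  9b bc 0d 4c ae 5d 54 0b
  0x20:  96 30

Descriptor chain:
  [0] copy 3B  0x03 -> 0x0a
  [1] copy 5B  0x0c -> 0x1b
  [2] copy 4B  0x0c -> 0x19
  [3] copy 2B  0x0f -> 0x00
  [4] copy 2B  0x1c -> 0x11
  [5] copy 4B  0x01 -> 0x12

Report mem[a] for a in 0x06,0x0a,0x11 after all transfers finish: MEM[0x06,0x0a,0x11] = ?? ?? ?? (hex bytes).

MEM[0x06,0x0a,0x11] = 92 fb 8e

#0 dst[0x0a+3] := {0xfb,0xa9,0x85}
#1 dst[0x1b+5] := {0x85,0xa9,0xf2,0x8e,0x4d}
#2 dst[0x19+4] := {0x85,0xa9,0xf2,0x8e}
#3 dst[0x00+2] := {0x8e,0x4d}
#4 dst[0x11+2] := {0x8e,0xf2}
#5 dst[0x12+4] := {0x4d,0x1d,0xfb,0xa9}
query mem[0x06]=0x92, mem[0x0a]=0xfb, mem[0x11]=0x8e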